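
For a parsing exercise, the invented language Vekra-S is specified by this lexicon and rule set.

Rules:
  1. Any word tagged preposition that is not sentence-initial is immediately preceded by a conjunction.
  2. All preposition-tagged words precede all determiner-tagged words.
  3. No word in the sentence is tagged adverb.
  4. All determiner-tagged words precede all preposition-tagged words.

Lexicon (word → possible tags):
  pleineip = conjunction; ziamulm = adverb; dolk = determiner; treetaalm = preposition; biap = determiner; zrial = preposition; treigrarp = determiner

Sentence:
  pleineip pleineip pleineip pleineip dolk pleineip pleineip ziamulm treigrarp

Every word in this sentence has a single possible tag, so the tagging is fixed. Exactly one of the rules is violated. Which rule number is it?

Fixed tagging: conjunction conjunction conjunction conjunction determiner conjunction conjunction adverb determiner.
Applying the rules: R1 pass, R2 pass, R3 fail, R4 pass.
Only rule 3 fails.

3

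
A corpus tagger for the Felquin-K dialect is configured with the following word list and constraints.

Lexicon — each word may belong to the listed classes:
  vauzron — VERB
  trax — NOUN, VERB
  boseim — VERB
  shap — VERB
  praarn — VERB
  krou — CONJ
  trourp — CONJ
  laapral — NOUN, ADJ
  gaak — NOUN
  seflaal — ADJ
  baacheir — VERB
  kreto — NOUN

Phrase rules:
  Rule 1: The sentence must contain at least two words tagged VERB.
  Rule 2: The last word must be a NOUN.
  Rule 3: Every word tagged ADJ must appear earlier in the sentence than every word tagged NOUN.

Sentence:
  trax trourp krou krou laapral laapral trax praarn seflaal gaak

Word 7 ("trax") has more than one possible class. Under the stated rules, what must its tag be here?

VERB

Candidates per position — 1:trax {NOUN,VERB}; 2:trourp {CONJ}; 3:krou {CONJ}; 4:krou {CONJ}; 5:laapral {NOUN,ADJ}; 6:laapral {NOUN,ADJ}; 7:trax {NOUN,VERB}; 8:praarn {VERB}; 9:seflaal {ADJ}; 10:gaak {NOUN}.
Position 1: NOUN is ruled out by rule 3; that leaves VERB.
Position 5: NOUN is ruled out by rule 3; that leaves ADJ.
Position 6: NOUN is ruled out by rule 3; that leaves ADJ.
Position 7: NOUN is ruled out by rule 3; that leaves VERB.
The unique satisfying tagging is: VERB CONJ CONJ CONJ ADJ ADJ VERB VERB ADJ NOUN.
Verifying each rule — rule 1 ok; rule 2 ok; rule 3 ok.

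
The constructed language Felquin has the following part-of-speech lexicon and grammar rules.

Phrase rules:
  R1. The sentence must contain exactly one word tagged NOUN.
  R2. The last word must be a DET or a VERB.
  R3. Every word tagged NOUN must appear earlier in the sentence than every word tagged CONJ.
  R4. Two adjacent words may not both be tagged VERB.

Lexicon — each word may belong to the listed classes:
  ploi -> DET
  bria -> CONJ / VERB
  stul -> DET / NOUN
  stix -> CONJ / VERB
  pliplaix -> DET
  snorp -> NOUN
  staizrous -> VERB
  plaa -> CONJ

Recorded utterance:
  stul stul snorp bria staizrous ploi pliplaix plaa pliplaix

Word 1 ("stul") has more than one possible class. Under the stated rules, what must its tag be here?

Candidates per position — 1:stul {DET,NOUN}; 2:stul {DET,NOUN}; 3:snorp {NOUN}; 4:bria {CONJ,VERB}; 5:staizrous {VERB}; 6:ploi {DET}; 7:pliplaix {DET}; 8:plaa {CONJ}; 9:pliplaix {DET}.
If word 1 were NOUN, no tagging could satisfy rule 1; so word 1 is DET.
If word 2 were NOUN, no tagging could satisfy rule 1; so word 2 is DET.
If word 4 were VERB, no tagging could satisfy rule 4; so word 4 is CONJ.
That leaves exactly one tagging: DET DET NOUN CONJ VERB DET DET CONJ DET.
Verifying each rule — rule 1 ✓; rule 2 ✓; rule 3 ✓; rule 4 ✓.

DET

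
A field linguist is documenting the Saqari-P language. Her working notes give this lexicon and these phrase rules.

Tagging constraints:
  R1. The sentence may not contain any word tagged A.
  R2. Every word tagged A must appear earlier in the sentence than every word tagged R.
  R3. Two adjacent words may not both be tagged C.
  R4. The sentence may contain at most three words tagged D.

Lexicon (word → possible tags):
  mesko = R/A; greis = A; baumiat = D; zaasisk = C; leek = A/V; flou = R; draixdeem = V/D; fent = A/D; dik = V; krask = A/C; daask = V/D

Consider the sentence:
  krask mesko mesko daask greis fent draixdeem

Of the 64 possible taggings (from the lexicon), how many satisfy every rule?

0

Candidates per position — 1:krask {A,C}; 2:mesko {R,A}; 3:mesko {R,A}; 4:daask {V,D}; 5:greis {A}; 6:fent {A,D}; 7:draixdeem {V,D}.
There are 64 candidate sequences in total.
Rule 1 cannot be satisfied by any choice of tags from the lexicon.
So there is no consistent tagging.
Count = 0.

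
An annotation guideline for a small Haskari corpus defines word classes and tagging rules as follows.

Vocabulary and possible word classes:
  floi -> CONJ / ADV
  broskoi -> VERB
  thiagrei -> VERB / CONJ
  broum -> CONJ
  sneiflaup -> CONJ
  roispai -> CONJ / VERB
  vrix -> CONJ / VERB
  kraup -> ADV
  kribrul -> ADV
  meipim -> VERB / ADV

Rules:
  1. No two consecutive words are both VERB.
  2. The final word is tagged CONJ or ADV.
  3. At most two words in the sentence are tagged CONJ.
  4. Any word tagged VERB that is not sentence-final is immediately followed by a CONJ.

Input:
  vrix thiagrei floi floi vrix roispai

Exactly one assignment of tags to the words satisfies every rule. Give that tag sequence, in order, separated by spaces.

Candidates per position — 1:vrix {CONJ,VERB}; 2:thiagrei {VERB,CONJ}; 3:floi {CONJ,ADV}; 4:floi {CONJ,ADV}; 5:vrix {CONJ,VERB}; 6:roispai {CONJ,VERB}.
Position 6: tagging it VERB would leave rule 2 unsatisfiable, so it must be CONJ.
The remaining ambiguous positions (1, 2, 3, 4, 5) are resolved jointly — only one combination satisfies every rule.
So the tagging must be: VERB CONJ ADV ADV VERB CONJ.
Check: rule 1 ✓; rule 2 ✓; rule 3 ✓; rule 4 ✓.

VERB CONJ ADV ADV VERB CONJ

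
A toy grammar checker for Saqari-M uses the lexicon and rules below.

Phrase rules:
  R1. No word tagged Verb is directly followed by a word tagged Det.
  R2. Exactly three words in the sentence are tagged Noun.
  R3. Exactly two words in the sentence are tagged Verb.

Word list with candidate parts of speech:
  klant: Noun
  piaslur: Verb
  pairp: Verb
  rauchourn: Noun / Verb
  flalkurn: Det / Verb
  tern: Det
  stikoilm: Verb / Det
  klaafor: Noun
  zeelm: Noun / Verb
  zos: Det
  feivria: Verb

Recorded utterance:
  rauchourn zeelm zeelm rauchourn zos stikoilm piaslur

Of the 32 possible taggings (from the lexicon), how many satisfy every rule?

3

Candidates per position — 1:rauchourn {Noun,Verb}; 2:zeelm {Noun,Verb}; 3:zeelm {Noun,Verb}; 4:rauchourn {Noun,Verb}; 5:zos {Det}; 6:stikoilm {Verb,Det}; 7:piaslur {Verb}.
There are 32 candidate sequences in total.
The sequences that satisfy every rule: Noun Noun Verb Noun Det Det Verb; Noun Verb Noun Noun Det Det Verb; Verb Noun Noun Noun Det Det Verb.
Count = 3.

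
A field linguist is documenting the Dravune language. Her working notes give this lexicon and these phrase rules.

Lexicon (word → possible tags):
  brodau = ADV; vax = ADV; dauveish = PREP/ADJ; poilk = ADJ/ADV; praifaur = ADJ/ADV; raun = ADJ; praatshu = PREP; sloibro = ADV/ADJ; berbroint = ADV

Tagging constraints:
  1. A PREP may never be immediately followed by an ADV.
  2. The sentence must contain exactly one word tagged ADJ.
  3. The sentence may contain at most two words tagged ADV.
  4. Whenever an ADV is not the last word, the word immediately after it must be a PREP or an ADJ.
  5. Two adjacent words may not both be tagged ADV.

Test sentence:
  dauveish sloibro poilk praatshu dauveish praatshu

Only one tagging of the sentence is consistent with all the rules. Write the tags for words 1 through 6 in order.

Candidates per position — 1:dauveish {PREP,ADJ}; 2:sloibro {ADV,ADJ}; 3:poilk {ADJ,ADV}; 4:praatshu {PREP}; 5:dauveish {PREP,ADJ}; 6:praatshu {PREP}.
The remaining ambiguous positions (1, 2, 3, 5) are resolved jointly — only one combination satisfies every rule.
The unique satisfying tagging is: PREP ADJ ADV PREP PREP PREP.
Rule-by-rule: rule 1 ✓; rule 2 ✓; rule 3 ✓; rule 4 ✓; rule 5 ✓.

PREP ADJ ADV PREP PREP PREP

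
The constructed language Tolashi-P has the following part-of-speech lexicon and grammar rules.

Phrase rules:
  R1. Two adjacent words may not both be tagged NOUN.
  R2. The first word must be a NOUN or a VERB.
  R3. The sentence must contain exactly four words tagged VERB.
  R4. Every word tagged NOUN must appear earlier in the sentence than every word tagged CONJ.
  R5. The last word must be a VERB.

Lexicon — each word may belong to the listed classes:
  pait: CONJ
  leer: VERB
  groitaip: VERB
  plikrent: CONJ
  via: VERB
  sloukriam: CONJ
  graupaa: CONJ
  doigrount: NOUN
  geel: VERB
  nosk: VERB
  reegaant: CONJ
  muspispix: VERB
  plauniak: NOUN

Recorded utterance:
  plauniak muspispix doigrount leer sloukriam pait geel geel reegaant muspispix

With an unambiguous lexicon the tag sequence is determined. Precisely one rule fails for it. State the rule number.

Fixed tagging: NOUN VERB NOUN VERB CONJ CONJ VERB VERB CONJ VERB.
Rule check: R1 pass, R2 pass, R3 fail, R4 pass, R5 pass.
Only rule 3 fails.

3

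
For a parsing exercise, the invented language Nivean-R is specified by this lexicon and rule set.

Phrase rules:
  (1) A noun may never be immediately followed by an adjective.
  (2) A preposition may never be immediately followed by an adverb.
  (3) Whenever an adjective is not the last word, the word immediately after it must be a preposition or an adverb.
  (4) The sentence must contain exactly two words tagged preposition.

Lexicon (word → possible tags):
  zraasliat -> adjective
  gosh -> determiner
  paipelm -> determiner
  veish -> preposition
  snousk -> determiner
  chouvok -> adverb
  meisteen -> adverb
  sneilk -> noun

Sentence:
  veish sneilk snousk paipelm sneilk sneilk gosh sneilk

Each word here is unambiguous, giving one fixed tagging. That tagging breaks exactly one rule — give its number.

4

Fixed tagging: preposition noun determiner determiner noun noun determiner noun.
Rule check: R1 ✓, R2 ✓, R3 ✓, R4 ✗.
Only rule 4 fails.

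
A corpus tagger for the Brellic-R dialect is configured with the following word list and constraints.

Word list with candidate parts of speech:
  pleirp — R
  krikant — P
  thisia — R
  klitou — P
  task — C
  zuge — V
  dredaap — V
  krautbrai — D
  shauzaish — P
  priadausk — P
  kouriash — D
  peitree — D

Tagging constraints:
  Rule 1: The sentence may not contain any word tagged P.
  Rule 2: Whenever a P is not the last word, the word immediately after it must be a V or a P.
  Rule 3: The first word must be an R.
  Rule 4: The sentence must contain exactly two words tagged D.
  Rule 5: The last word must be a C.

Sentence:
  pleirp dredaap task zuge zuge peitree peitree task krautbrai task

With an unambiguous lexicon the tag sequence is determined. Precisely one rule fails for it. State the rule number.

4

Fixed tagging: R V C V V D D C D C.
Checking each rule: R1 ok, R2 ok, R3 ok, R4 fails, R5 ok.
Only rule 4 fails.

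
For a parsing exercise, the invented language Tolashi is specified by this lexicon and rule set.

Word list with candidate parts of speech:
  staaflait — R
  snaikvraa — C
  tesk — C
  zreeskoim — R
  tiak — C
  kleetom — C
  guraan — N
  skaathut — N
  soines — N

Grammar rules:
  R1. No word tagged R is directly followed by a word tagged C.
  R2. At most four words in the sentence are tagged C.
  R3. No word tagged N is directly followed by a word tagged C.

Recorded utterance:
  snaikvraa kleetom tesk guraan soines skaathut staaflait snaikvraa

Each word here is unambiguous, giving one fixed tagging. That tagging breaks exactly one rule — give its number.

1

Fixed tagging: C C C N N N R C.
Applying the rules: R1 fails, R2 ok, R3 ok.
Only rule 1 fails.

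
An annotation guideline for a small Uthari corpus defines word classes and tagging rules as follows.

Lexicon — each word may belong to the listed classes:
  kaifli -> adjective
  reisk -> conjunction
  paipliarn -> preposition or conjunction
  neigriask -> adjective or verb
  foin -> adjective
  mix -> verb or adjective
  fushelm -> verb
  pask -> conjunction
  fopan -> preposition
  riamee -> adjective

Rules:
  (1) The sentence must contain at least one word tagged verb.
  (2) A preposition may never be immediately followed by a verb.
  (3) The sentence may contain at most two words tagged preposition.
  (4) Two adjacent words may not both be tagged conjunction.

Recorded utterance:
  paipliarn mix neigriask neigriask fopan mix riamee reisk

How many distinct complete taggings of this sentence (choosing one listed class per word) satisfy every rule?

10

Candidates per position — 1:paipliarn {preposition,conjunction}; 2:mix {verb,adjective}; 3:neigriask {adjective,verb}; 4:neigriask {adjective,verb}; 5:fopan {preposition}; 6:mix {verb,adjective}; 7:riamee {adjective}; 8:reisk {conjunction}.
There are 32 candidate sequences in total.
Checking each against the rules leaves 10 sequences.
Count = 10.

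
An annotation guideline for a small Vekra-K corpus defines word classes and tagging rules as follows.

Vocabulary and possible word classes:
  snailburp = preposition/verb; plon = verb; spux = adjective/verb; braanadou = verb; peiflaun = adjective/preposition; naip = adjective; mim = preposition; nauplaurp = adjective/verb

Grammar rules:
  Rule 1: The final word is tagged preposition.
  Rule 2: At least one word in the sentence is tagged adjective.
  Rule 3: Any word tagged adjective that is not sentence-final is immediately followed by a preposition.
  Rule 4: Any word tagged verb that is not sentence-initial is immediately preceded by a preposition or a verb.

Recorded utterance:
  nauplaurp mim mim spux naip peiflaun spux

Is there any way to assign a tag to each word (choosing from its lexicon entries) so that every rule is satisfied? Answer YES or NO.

Candidates per position — 1:nauplaurp {adjective,verb}; 2:mim {preposition}; 3:mim {preposition}; 4:spux {adjective,verb}; 5:naip {adjective}; 6:peiflaun {adjective,preposition}; 7:spux {adjective,verb}.
Rule 1 cannot be satisfied by any choice of tags from the lexicon.
So there is no consistent tagging.

NO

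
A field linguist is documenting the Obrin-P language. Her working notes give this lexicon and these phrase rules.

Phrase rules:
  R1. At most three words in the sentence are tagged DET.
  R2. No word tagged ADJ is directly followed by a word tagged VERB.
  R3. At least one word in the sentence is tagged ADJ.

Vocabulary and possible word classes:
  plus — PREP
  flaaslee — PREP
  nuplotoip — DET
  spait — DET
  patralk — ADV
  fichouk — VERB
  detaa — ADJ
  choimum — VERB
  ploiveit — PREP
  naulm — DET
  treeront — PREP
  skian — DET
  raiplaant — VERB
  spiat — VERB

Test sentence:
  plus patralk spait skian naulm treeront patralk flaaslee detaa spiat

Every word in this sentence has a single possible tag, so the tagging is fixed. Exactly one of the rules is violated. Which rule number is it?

2

Fixed tagging: PREP ADV DET DET DET PREP ADV PREP ADJ VERB.
Rule check: R1 holds, R2 violated, R3 holds.
Only rule 2 fails.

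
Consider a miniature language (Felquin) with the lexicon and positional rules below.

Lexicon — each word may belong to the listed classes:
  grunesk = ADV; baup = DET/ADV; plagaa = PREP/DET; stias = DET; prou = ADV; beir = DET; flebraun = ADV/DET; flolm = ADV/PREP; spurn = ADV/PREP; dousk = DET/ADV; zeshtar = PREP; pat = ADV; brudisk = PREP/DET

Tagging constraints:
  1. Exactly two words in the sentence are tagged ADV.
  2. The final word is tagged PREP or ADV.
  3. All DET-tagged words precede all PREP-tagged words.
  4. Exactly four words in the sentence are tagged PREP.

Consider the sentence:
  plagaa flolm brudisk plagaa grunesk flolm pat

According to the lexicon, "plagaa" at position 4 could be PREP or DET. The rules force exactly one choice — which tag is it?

Candidates per position — 1:plagaa {PREP,DET}; 2:flolm {ADV,PREP}; 3:brudisk {PREP,DET}; 4:plagaa {PREP,DET}; 5:grunesk {ADV}; 6:flolm {ADV,PREP}; 7:pat {ADV}.
At position 2, choosing ADV makes rule 1 impossible to satisfy; hence PREP.
At position 3, choosing DET makes rule 3 impossible to satisfy; hence PREP.
At position 4, choosing DET makes rule 3 impossible to satisfy; hence PREP.
At position 6, choosing ADV makes rule 1 impossible to satisfy; hence PREP.
At position 1, choosing PREP makes rule 4 impossible to satisfy; hence DET.
So the tagging must be: DET PREP PREP PREP ADV PREP ADV.
Check: rule 1 holds; rule 2 holds; rule 3 holds; rule 4 holds.

PREP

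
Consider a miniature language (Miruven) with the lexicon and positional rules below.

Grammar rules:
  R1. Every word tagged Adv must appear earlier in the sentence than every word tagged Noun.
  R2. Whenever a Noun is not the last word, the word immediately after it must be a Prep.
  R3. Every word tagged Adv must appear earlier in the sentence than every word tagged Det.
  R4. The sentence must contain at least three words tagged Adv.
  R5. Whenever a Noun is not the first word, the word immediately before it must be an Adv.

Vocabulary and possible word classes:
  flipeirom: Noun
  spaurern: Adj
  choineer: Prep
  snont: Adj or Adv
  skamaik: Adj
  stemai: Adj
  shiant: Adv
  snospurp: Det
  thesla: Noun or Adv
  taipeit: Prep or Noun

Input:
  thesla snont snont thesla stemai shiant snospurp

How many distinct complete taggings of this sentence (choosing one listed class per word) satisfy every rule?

4

Candidates per position — 1:thesla {Noun,Adv}; 2:snont {Adj,Adv}; 3:snont {Adj,Adv}; 4:thesla {Noun,Adv}; 5:stemai {Adj}; 6:shiant {Adv}; 7:snospurp {Det}.
There are 16 candidate sequences in total.
The sequences that satisfy every rule: Adv Adj Adj Adv Adj Adv Det; Adv Adj Adv Adv Adj Adv Det; Adv Adv Adj Adv Adj Adv Det; Adv Adv Adv Adv Adj Adv Det.
Count = 4.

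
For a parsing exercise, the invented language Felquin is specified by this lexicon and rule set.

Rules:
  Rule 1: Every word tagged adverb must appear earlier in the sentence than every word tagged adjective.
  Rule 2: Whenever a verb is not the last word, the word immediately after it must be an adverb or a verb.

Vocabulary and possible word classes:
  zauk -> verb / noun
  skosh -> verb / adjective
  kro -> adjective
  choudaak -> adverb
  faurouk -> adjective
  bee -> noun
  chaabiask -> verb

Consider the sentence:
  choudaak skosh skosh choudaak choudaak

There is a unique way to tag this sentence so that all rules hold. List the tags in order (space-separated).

Candidates per position — 1:choudaak {adverb}; 2:skosh {verb,adjective}; 3:skosh {verb,adjective}; 4:choudaak {adverb}; 5:choudaak {adverb}.
At position 2, choosing adjective makes rule 1 impossible to satisfy; hence verb.
At position 3, choosing adjective makes rule 1 impossible to satisfy; hence verb.
The unique satisfying tagging is: adverb verb verb adverb adverb.
Check: rule 1 holds; rule 2 holds.

adverb verb verb adverb adverb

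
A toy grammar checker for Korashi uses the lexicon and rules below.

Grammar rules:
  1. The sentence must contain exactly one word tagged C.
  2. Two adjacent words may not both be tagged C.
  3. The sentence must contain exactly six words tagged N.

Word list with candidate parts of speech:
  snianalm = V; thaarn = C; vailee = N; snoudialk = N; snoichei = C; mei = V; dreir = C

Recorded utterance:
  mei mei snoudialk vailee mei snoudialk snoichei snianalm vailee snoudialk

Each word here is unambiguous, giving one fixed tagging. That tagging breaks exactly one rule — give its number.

3

Fixed tagging: V V N N V N C V N N.
Checking each rule: R1 holds, R2 holds, R3 violated.
Only rule 3 fails.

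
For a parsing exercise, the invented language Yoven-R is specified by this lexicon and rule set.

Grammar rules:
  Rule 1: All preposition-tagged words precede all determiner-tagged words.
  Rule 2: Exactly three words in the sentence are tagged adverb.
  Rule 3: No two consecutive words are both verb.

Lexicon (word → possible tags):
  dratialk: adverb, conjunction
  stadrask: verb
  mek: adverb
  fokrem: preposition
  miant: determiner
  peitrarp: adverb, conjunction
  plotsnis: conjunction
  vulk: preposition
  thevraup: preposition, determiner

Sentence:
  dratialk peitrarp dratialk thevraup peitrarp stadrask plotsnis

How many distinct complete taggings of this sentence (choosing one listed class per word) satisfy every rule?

8

Candidates per position — 1:dratialk {adverb,conjunction}; 2:peitrarp {adverb,conjunction}; 3:dratialk {adverb,conjunction}; 4:thevraup {preposition,determiner}; 5:peitrarp {adverb,conjunction}; 6:stadrask {verb}; 7:plotsnis {conjunction}.
There are 32 candidate sequences in total.
Checking each against the rules leaves 8 sequences.
Count = 8.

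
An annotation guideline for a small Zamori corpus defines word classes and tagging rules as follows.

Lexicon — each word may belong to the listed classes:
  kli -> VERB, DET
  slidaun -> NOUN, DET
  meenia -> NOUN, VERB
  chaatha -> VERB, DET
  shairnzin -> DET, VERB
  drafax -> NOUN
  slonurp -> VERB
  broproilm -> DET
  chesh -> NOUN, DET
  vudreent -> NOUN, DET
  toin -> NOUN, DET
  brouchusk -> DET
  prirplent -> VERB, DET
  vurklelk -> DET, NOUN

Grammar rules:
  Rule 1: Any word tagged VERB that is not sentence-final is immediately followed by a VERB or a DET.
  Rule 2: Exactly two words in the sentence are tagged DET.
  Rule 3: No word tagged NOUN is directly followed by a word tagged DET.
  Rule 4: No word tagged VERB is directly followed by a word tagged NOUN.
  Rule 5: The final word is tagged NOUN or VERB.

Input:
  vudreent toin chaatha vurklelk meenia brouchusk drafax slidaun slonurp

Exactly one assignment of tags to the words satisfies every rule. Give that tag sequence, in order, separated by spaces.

NOUN NOUN VERB DET VERB DET NOUN NOUN VERB

Candidates per position — 1:vudreent {NOUN,DET}; 2:toin {NOUN,DET}; 3:chaatha {VERB,DET}; 4:vurklelk {DET,NOUN}; 5:meenia {NOUN,VERB}; 6:brouchusk {DET}; 7:drafax {NOUN}; 8:slidaun {NOUN,DET}; 9:slonurp {VERB}.
Position 5: tagging it NOUN would leave rule 3 unsatisfiable, so it must be VERB.
Position 8: tagging it DET would leave rule 3 unsatisfiable, so it must be NOUN.
The remaining ambiguous positions (1, 2, 3, 4) are resolved jointly — only one combination satisfies every rule.
That leaves exactly one tagging: NOUN NOUN VERB DET VERB DET NOUN NOUN VERB.
Checking: rule 1 holds; rule 2 holds; rule 3 holds; rule 4 holds; rule 5 holds.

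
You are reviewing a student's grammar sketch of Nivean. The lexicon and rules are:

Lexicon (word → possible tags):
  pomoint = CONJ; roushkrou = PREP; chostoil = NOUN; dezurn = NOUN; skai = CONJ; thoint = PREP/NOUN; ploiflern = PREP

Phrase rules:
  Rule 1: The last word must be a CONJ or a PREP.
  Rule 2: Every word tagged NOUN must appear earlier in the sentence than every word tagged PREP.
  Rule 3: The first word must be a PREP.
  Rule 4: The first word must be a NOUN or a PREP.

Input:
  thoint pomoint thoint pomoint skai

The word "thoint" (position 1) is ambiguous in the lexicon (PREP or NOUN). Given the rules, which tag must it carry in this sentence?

Candidates per position — 1:thoint {PREP,NOUN}; 2:pomoint {CONJ}; 3:thoint {PREP,NOUN}; 4:pomoint {CONJ}; 5:skai {CONJ}.
Position 1: tagging it NOUN would leave rule 3 unsatisfiable, so it must be PREP.
Position 3: tagging it NOUN would leave rule 2 unsatisfiable, so it must be PREP.
That leaves exactly one tagging: PREP CONJ PREP CONJ CONJ.
Checking: rule 1 holds; rule 2 holds; rule 3 holds; rule 4 holds.

PREP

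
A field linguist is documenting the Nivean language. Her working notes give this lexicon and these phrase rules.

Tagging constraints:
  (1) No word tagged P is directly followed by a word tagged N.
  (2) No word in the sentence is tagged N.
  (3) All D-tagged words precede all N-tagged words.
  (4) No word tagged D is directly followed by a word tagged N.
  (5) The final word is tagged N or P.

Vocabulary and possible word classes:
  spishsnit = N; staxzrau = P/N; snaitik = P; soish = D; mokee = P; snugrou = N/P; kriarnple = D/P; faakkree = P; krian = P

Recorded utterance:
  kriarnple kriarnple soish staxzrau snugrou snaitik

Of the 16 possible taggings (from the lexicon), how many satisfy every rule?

4

Candidates per position — 1:kriarnple {D,P}; 2:kriarnple {D,P}; 3:soish {D}; 4:staxzrau {P,N}; 5:snugrou {N,P}; 6:snaitik {P}.
There are 16 candidate sequences in total.
The sequences that satisfy every rule: D D D P P P; D P D P P P; P D D P P P; P P D P P P.
Count = 4.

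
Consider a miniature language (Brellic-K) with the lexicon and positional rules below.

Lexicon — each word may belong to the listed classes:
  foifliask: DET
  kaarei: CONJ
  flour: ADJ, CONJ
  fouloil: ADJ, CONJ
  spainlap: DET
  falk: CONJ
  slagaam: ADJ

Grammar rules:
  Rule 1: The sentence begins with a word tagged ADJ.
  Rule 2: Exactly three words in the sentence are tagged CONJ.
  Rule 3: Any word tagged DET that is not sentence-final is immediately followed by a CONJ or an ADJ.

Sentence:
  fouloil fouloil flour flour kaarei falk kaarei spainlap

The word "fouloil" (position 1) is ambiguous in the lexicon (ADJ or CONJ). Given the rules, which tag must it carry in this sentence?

Candidates per position — 1:fouloil {ADJ,CONJ}; 2:fouloil {ADJ,CONJ}; 3:flour {ADJ,CONJ}; 4:flour {ADJ,CONJ}; 5:kaarei {CONJ}; 6:falk {CONJ}; 7:kaarei {CONJ}; 8:spainlap {DET}.
If word 1 were CONJ, no tagging could satisfy rule 1; so word 1 is ADJ.
If word 2 were CONJ, no tagging could satisfy rule 2; so word 2 is ADJ.
If word 3 were CONJ, no tagging could satisfy rule 2; so word 3 is ADJ.
If word 4 were CONJ, no tagging could satisfy rule 2; so word 4 is ADJ.
So the tagging must be: ADJ ADJ ADJ ADJ CONJ CONJ CONJ DET.
Verifying each rule — rule 1 satisfied; rule 2 satisfied; rule 3 satisfied.

ADJ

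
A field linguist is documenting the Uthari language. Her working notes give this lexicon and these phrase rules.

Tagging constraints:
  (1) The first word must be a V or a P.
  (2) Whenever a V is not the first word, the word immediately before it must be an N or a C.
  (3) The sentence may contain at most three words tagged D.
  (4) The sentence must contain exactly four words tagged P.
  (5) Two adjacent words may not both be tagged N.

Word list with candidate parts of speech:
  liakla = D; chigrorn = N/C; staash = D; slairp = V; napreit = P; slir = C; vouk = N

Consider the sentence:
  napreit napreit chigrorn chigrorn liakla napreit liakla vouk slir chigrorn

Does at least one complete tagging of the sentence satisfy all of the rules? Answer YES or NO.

Candidates per position — 1:napreit {P}; 2:napreit {P}; 3:chigrorn {N,C}; 4:chigrorn {N,C}; 5:liakla {D}; 6:napreit {P}; 7:liakla {D}; 8:vouk {N}; 9:slir {C}; 10:chigrorn {N,C}.
Rule 4 cannot be satisfied by any choice of tags from the lexicon.
So there is no consistent tagging.

NO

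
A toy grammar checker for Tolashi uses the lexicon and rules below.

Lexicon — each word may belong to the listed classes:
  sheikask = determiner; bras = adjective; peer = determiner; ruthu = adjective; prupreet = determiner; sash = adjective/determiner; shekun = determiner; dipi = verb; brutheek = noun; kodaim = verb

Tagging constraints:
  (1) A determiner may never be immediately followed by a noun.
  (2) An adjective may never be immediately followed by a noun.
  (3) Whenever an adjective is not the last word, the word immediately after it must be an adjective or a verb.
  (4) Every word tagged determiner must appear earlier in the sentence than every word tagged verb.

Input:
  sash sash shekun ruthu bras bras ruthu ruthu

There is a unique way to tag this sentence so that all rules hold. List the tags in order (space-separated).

Candidates per position — 1:sash {adjective,determiner}; 2:sash {adjective,determiner}; 3:shekun {determiner}; 4:ruthu {adjective}; 5:bras {adjective}; 6:bras {adjective}; 7:ruthu {adjective}; 8:ruthu {adjective}.
If word 1 were adjective, no tagging could satisfy rule 3; so word 1 is determiner.
If word 2 were adjective, no tagging could satisfy rule 3; so word 2 is determiner.
So the tagging must be: determiner determiner determiner adjective adjective adjective adjective adjective.
Checking: rule 1 satisfied; rule 2 satisfied; rule 3 satisfied; rule 4 satisfied.

determiner determiner determiner adjective adjective adjective adjective adjective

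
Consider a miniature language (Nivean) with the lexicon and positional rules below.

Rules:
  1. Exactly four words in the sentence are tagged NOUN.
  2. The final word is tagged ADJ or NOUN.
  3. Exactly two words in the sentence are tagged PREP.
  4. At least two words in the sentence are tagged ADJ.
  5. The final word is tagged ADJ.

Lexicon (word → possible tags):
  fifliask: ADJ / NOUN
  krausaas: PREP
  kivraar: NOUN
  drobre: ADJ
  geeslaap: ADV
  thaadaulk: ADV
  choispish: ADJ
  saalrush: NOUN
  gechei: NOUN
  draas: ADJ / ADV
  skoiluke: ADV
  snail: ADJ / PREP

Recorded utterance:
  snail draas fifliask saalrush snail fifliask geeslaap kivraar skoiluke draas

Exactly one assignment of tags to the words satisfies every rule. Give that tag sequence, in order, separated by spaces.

PREP ADJ NOUN NOUN PREP NOUN ADV NOUN ADV ADJ

Candidates per position — 1:snail {ADJ,PREP}; 2:draas {ADJ,ADV}; 3:fifliask {ADJ,NOUN}; 4:saalrush {NOUN}; 5:snail {ADJ,PREP}; 6:fifliask {ADJ,NOUN}; 7:geeslaap {ADV}; 8:kivraar {NOUN}; 9:skoiluke {ADV}; 10:draas {ADJ,ADV}.
Position 1: ADJ is ruled out by rule 3; that leaves PREP.
Position 3: ADJ is ruled out by rule 1; that leaves NOUN.
Position 5: ADJ is ruled out by rule 3; that leaves PREP.
Position 6: ADJ is ruled out by rule 1; that leaves NOUN.
Position 10: ADV is ruled out by rule 2; that leaves ADJ.
Position 2: ADV is ruled out by rule 4; that leaves ADJ.
That leaves exactly one tagging: PREP ADJ NOUN NOUN PREP NOUN ADV NOUN ADV ADJ.
Checking: rule 1 holds; rule 2 holds; rule 3 holds; rule 4 holds; rule 5 holds.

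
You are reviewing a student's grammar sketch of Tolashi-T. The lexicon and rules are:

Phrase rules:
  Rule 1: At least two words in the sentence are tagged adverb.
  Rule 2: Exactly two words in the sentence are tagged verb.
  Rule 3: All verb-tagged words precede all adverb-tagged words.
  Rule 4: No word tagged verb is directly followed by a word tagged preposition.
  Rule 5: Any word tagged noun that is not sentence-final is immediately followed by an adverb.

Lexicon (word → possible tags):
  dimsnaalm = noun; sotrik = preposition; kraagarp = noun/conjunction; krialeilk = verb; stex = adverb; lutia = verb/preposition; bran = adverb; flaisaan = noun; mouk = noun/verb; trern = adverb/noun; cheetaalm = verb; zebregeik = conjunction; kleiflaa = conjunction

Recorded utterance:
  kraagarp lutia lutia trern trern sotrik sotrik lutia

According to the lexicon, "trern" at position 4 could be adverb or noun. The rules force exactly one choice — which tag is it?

adverb

Candidates per position — 1:kraagarp {noun,conjunction}; 2:lutia {verb,preposition}; 3:lutia {verb,preposition}; 4:trern {adverb,noun}; 5:trern {adverb,noun}; 6:sotrik {preposition}; 7:sotrik {preposition}; 8:lutia {verb,preposition}.
Position 1: tagging it noun would leave rule 5 unsatisfiable, so it must be conjunction.
Position 4: tagging it noun would leave rule 1 unsatisfiable, so it must be adverb.
Position 5: tagging it noun would leave rule 1 unsatisfiable, so it must be adverb.
Position 8: tagging it verb would leave rule 3 unsatisfiable, so it must be preposition.
Position 2: tagging it preposition would leave rule 2 unsatisfiable, so it must be verb.
Position 3: tagging it preposition would leave rule 2 unsatisfiable, so it must be verb.
That leaves exactly one tagging: conjunction verb verb adverb adverb preposition preposition preposition.
Verifying each rule — rule 1 ✓; rule 2 ✓; rule 3 ✓; rule 4 ✓; rule 5 ✓.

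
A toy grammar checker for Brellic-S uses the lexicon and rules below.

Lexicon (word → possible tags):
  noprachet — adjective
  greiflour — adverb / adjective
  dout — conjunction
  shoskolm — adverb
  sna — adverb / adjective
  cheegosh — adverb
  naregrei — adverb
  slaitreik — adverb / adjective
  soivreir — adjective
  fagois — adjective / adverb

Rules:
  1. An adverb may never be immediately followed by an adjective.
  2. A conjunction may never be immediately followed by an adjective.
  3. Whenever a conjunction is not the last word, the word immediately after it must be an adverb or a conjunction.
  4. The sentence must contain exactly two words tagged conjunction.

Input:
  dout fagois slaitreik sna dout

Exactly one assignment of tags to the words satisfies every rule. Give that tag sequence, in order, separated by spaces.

conjunction adverb adverb adverb conjunction

Candidates per position — 1:dout {conjunction}; 2:fagois {adjective,adverb}; 3:slaitreik {adverb,adjective}; 4:sna {adverb,adjective}; 5:dout {conjunction}.
If word 2 were adjective, no tagging could satisfy rule 2; so word 2 is adverb.
If word 3 were adjective, no tagging could satisfy rule 1; so word 3 is adverb.
If word 4 were adjective, no tagging could satisfy rule 1; so word 4 is adverb.
That leaves exactly one tagging: conjunction adverb adverb adverb conjunction.
Verifying each rule — rule 1 ✓; rule 2 ✓; rule 3 ✓; rule 4 ✓.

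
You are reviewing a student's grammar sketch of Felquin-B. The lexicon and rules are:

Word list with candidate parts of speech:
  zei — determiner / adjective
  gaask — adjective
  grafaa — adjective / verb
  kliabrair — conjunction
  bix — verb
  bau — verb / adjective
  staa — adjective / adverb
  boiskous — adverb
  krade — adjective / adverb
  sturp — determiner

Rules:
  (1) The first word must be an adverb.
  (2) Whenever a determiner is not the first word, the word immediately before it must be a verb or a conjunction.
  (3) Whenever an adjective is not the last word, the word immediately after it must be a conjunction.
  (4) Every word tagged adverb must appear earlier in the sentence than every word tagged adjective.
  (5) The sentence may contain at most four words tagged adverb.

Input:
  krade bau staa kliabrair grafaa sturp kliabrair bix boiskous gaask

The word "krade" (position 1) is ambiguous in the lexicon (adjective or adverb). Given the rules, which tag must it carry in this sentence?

adverb

Candidates per position — 1:krade {adjective,adverb}; 2:bau {verb,adjective}; 3:staa {adjective,adverb}; 4:kliabrair {conjunction}; 5:grafaa {adjective,verb}; 6:sturp {determiner}; 7:kliabrair {conjunction}; 8:bix {verb}; 9:boiskous {adverb}; 10:gaask {adjective}.
Position 1: adjective is ruled out by rule 1; that leaves adverb.
Position 2: adjective is ruled out by rule 3; that leaves verb.
Position 3: adjective is ruled out by rule 4; that leaves adverb.
Position 5: adjective is ruled out by rule 2; that leaves verb.
The only consistent sequence is: adverb verb adverb conjunction verb determiner conjunction verb adverb adjective.
Rule-by-rule: rule 1 satisfied; rule 2 satisfied; rule 3 satisfied; rule 4 satisfied; rule 5 satisfied.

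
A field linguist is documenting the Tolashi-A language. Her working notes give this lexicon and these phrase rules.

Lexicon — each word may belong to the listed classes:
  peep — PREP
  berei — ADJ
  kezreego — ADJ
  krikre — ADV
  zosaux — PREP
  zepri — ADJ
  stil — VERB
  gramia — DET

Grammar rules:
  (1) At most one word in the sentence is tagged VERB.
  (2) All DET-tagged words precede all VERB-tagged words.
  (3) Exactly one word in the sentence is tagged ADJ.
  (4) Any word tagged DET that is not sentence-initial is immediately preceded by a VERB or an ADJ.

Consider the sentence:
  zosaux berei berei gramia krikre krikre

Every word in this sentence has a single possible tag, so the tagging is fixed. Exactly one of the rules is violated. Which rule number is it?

3

Fixed tagging: PREP ADJ ADJ DET ADV ADV.
Checking each rule: R1 ok, R2 ok, R3 fails, R4 ok.
Only rule 3 fails.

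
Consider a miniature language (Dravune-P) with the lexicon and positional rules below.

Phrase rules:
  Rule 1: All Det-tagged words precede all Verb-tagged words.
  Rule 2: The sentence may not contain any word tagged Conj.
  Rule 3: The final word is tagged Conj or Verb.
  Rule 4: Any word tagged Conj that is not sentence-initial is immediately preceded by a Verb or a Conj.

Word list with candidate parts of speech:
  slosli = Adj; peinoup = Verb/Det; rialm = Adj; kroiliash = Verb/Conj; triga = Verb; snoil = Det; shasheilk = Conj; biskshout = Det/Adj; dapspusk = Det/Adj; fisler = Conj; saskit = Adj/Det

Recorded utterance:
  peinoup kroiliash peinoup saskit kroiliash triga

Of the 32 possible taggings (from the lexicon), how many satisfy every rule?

2

Candidates per position — 1:peinoup {Verb,Det}; 2:kroiliash {Verb,Conj}; 3:peinoup {Verb,Det}; 4:saskit {Adj,Det}; 5:kroiliash {Verb,Conj}; 6:triga {Verb}.
There are 32 candidate sequences in total.
The sequences that satisfy every rule: Verb Verb Verb Adj Verb Verb; Det Verb Verb Adj Verb Verb.
Count = 2.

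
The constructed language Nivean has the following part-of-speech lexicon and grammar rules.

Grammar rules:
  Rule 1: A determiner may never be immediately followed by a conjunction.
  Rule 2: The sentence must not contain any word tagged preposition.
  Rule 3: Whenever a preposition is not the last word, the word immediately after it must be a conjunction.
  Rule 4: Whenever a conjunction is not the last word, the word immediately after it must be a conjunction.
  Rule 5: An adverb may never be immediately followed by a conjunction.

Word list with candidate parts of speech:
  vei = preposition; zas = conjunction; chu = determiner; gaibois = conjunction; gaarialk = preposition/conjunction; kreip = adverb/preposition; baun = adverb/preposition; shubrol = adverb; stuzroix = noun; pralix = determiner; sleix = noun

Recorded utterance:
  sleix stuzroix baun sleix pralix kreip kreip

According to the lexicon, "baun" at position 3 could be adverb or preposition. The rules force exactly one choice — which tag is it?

adverb

Candidates per position — 1:sleix {noun}; 2:stuzroix {noun}; 3:baun {adverb,preposition}; 4:sleix {noun}; 5:pralix {determiner}; 6:kreip {adverb,preposition}; 7:kreip {adverb,preposition}.
At position 3, choosing preposition makes rule 2 impossible to satisfy; hence adverb.
At position 6, choosing preposition makes rule 2 impossible to satisfy; hence adverb.
At position 7, choosing preposition makes rule 2 impossible to satisfy; hence adverb.
The unique satisfying tagging is: noun noun adverb noun determiner adverb adverb.
Checking: rule 1 ok; rule 2 ok; rule 3 ok; rule 4 ok; rule 5 ok.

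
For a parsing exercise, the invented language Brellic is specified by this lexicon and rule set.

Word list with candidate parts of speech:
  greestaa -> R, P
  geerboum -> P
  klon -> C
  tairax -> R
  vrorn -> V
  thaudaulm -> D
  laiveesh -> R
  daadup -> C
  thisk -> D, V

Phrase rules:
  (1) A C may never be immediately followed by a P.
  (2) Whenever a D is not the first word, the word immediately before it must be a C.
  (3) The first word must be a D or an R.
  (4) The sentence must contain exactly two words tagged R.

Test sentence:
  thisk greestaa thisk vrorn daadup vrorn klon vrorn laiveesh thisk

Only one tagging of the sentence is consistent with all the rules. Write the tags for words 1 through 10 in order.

D R V V C V C V R V

Candidates per position — 1:thisk {D,V}; 2:greestaa {R,P}; 3:thisk {D,V}; 4:vrorn {V}; 5:daadup {C}; 6:vrorn {V}; 7:klon {C}; 8:vrorn {V}; 9:laiveesh {R}; 10:thisk {D,V}.
Position 1: tagging it V would leave rule 3 unsatisfiable, so it must be D.
Position 2: tagging it P would leave rule 4 unsatisfiable, so it must be R.
Position 3: tagging it D would leave rule 2 unsatisfiable, so it must be V.
Position 10: tagging it D would leave rule 2 unsatisfiable, so it must be V.
That leaves exactly one tagging: D R V V C V C V R V.
Rule-by-rule: rule 1 holds; rule 2 holds; rule 3 holds; rule 4 holds.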